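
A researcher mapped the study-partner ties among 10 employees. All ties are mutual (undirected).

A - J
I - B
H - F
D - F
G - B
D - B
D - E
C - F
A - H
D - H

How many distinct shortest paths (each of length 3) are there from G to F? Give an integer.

The shortest distance is 3, and the only length-3 path is G–B–D–F. So there is exactly 1 shortest path.

1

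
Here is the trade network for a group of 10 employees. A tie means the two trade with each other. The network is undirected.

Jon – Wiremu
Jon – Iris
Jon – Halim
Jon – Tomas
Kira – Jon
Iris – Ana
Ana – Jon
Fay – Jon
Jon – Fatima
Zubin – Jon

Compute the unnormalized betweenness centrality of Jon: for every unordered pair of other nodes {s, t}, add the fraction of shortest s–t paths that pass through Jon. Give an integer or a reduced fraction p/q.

35

Pairs whose geodesics pass through Jon — Wiremu–Kira: 1; Wiremu–Ana: 1; Wiremu–Fatima: 1; Wiremu–Halim: 1; Wiremu–Iris: 1; Wiremu–Tomas: 1; Wiremu–Zubin: 1; Wiremu–Fay: 1; Kira–Ana: 1; Kira–Fatima: 1; Kira–Halim: 1; Kira–Iris: 1; Kira–Tomas: 1; Kira–Zubin: 1 … (+21 more pairs).
All other pairs contribute 0.
Summing the contributions gives betweenness(Jon) = 35.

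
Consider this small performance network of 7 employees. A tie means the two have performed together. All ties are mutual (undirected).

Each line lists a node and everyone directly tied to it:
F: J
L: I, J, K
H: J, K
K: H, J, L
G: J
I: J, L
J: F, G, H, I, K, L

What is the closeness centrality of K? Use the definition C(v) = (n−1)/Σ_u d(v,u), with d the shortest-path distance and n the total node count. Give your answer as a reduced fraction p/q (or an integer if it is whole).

Distances from K: F:2, G:2, H:1, I:2, J:1, L:1. Sum = 9.
n = 7, so closeness = 6/9 = 2/3.

2/3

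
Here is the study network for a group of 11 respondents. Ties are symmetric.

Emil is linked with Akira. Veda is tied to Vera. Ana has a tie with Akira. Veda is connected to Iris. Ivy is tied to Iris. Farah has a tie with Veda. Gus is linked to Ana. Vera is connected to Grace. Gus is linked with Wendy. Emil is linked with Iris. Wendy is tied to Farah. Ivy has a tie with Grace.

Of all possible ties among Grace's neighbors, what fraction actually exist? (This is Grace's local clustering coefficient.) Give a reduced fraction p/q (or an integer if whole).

Grace's neighbors: Ivy and Vera (k = 2).
Possible neighbor pairs: C(2,2) = 1. Edges among them: none → e = 0.
Clustering(Grace) = 0/1.

0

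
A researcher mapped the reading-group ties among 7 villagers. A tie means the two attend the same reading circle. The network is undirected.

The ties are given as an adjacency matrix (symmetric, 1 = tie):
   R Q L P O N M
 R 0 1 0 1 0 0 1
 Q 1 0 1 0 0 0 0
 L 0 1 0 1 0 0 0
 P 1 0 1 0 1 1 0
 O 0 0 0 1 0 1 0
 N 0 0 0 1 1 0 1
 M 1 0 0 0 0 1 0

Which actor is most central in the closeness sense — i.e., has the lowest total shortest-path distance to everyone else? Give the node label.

P

Farness (sum of distances to all others) for each node — L:11, M:11, N:10, O:11, P:8, Q:12, R:9.
The smallest farness is 8, for P, so P has the highest closeness.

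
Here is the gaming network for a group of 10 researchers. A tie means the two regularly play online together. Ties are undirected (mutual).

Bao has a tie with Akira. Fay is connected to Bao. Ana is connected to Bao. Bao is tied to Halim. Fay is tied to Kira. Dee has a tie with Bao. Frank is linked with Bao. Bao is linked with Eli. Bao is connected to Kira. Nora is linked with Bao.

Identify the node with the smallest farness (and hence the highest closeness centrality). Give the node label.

Bao

Farness (sum of distances to all others) for each node — Akira:17, Ana:17, Bao:9, Dee:17, Eli:17, Fay:16, Frank:17, Halim:17, Kira:16, Nora:17.
The smallest farness is 9, for Bao, so Bao has the highest closeness.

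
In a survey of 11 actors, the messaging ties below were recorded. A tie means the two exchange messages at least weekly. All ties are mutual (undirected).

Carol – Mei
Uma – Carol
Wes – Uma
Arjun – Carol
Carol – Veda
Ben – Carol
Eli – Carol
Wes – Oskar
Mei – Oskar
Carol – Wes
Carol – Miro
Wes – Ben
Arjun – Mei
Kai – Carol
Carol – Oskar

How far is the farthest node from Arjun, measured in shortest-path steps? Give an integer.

2

Distances from Arjun: Ben:2, Carol:1, Eli:2, Kai:2, Mei:1, Miro:2, Oskar:2, Uma:2, Veda:2, Wes:2.
The largest is 2 (to Miro, Wes, Kai, Uma, Eli, Ben, Veda, and Oskar), so the eccentricity of Arjun is 2.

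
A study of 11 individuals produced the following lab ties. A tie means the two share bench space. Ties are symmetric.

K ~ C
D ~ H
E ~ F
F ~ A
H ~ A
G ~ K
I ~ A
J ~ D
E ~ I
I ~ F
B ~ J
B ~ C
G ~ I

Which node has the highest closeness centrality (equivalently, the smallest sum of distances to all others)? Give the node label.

Farness (sum of distances to all others) for each node — A:23, B:30, C:28, D:27, E:30, F:26, G:24, H:25, I:22, J:29, K:26.
The smallest farness is 22, for I, so I has the highest closeness.

I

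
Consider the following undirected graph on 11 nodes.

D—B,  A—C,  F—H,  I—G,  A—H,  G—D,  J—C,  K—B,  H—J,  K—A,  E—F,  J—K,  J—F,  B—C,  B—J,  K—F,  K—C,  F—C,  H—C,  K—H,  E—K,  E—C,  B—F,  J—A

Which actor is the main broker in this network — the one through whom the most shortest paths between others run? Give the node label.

B

Unnormalized betweenness of each node: A:0, B:21, C:61/12, D:16, E:0, F:3, G:9, H:1/4, I:0, J:31/12, K:61/12.
B has the largest value, 21, making it the main broker — the node through which the most shortest paths run.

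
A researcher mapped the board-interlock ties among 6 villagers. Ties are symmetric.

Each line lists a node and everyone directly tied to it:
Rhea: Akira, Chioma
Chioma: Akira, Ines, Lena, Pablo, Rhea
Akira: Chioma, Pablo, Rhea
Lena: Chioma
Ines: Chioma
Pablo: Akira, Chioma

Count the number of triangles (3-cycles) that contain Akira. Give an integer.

2

Akira's neighbors: Chioma, Pablo, and Rhea.
Neighbor pairs that are themselves tied: Akira–Chioma–Pablo; Akira–Chioma–Rhea. Each forms one triangle with Akira, for 2 in total.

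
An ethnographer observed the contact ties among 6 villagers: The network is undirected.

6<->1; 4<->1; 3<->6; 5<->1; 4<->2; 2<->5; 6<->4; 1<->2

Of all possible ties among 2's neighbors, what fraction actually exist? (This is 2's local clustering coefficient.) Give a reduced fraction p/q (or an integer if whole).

2/3

2's neighbors: 1, 4, and 5 (k = 3).
Possible neighbor pairs: C(3,2) = 3. Edges among them: 1–4, 1–5 → e = 2.
Clustering(2) = 2/3.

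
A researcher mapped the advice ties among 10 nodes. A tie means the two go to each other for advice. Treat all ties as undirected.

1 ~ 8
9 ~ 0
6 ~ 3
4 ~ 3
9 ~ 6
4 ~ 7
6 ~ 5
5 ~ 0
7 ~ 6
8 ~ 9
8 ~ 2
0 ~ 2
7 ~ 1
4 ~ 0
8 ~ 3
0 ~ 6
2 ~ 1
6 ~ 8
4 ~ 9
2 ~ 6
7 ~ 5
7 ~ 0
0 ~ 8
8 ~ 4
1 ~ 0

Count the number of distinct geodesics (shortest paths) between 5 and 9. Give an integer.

2

The shortest distance is 2. The length-2 paths are: 5–6–9; 5–0–9.
That gives 2 distinct shortest paths.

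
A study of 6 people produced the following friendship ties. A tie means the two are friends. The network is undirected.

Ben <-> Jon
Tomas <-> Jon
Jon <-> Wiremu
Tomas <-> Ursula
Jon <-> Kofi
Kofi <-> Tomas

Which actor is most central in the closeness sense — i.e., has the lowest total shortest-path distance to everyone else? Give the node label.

Farness (sum of distances to all others) for each node — Ben:10, Jon:6, Kofi:8, Tomas:7, Ursula:11, Wiremu:10.
The smallest farness is 6, for Jon, so Jon has the highest closeness.

Jon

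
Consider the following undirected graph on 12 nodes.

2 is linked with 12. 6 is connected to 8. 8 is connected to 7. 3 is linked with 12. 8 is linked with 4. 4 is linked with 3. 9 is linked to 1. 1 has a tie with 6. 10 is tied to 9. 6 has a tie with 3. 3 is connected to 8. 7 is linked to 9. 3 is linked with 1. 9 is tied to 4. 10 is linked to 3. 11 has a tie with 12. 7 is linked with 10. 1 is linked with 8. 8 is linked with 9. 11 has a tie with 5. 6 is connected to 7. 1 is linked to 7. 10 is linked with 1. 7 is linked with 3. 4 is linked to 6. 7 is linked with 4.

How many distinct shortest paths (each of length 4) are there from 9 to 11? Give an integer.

The shortest distance is 4. The length-4 paths are: 9–4–3–12–11; 9–8–3–12–11; 9–7–3–12–11; 9–1–3–12–11; 9–10–3–12–11.
That gives 5 distinct shortest paths.

5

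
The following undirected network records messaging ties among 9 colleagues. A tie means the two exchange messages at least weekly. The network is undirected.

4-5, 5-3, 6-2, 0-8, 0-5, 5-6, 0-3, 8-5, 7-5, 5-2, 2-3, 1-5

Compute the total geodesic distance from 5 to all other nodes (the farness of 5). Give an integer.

Distances from 5: 0:1, 1:1, 2:1, 3:1, 4:1, 6:1, 7:1, 8:1.
Sum = 1 + 1 + 1 + 1 + 1 + 1 + 1 + 1 = 8.

8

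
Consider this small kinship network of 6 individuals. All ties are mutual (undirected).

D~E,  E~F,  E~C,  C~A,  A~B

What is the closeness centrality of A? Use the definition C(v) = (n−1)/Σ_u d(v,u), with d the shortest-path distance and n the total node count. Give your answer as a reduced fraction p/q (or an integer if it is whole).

1/2

Distances from A: B:1, C:1, D:3, E:2, F:3. Sum = 10.
n = 6, so closeness = 5/10 = 1/2.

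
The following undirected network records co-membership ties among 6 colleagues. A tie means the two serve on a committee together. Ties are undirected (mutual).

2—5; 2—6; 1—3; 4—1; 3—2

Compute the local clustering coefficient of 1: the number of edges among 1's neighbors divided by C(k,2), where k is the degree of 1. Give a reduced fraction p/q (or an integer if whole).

0

1's neighbors: 3 and 4 (k = 2).
Possible neighbor pairs: C(2,2) = 1. Edges among them: none → e = 0.
Clustering(1) = 0/1.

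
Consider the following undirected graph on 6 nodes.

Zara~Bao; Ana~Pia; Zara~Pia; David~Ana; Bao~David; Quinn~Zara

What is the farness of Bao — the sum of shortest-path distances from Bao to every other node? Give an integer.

Distances from Bao: Ana:2, David:1, Pia:2, Quinn:2, Zara:1.
Sum = 2 + 1 + 2 + 2 + 1 = 8.

8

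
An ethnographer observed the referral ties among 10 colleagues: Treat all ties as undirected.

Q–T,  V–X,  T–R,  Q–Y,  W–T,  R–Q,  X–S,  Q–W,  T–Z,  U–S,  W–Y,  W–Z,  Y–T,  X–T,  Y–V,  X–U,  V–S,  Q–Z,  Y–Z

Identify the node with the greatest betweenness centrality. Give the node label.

Unnormalized betweenness of each node: Q:11/6, R:0, S:5/6, T:27/2, U:0, V:11/3, W:0, X:21/2, Y:17/3, Z:0.
T has the largest value, 27/2, making it the main broker — the node through which the most shortest paths run.

T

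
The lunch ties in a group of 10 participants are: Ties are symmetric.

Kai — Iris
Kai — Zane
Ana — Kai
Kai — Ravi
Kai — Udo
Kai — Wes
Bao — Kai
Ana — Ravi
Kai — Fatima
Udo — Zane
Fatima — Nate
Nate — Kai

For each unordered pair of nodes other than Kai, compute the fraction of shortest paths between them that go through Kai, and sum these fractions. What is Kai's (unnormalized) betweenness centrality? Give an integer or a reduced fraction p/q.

33

Pairs whose geodesics pass through Kai — Udo–Ana: 1; Udo–Ravi: 1; Udo–Iris: 1; Udo–Nate: 1; Udo–Bao: 1; Udo–Fatima: 1; Udo–Wes: 1; Ana–Zane: 1; Ana–Iris: 1; Ana–Nate: 1; Ana–Bao: 1; Ana–Fatima: 1; Ana–Wes: 1; Ravi–Zane: 1 … (+19 more pairs).
All other pairs contribute 0.
Summing the contributions gives betweenness(Kai) = 33.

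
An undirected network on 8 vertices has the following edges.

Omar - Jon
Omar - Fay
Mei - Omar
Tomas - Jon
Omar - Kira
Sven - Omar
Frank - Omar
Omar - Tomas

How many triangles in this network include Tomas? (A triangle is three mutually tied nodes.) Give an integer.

Tomas's neighbors: Jon and Omar.
Neighbor pairs that are themselves tied: Tomas–Jon–Omar. Each forms one triangle with Tomas, for 1 in total.

1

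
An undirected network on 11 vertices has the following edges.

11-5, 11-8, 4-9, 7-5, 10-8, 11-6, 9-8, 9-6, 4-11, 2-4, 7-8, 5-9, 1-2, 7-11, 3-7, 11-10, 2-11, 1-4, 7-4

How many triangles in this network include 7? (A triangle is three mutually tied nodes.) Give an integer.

3

7's neighbors: 3, 4, 5, 8, and 11.
Neighbor pairs that are themselves tied: 7–4–11; 7–5–11; 7–8–11. Each forms one triangle with 7, for 3 in total.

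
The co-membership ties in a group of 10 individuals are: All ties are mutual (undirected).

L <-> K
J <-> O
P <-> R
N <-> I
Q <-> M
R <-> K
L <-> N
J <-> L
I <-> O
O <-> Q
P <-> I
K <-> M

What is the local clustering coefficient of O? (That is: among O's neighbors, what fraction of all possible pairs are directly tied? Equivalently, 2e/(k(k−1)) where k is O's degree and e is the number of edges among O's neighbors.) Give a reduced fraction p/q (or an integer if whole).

O's neighbors: I, J, and Q (k = 3).
Possible neighbor pairs: C(3,2) = 3. Edges among them: none → e = 0.
Clustering(O) = 0/3 = 0.

0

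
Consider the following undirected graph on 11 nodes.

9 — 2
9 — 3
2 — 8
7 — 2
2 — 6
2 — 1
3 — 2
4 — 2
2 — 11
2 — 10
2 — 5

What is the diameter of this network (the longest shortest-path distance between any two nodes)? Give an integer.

Eccentricity of each node (its greatest distance to any other): 1:2, 2:1, 3:2, 4:2, 5:2, 6:2, 7:2, 8:2, 9:2, 10:2, 11:2.
The maximum eccentricity is 2, realized for instance by the pair 6–7 via 6 – 2 – 7. So the diameter is 2.

2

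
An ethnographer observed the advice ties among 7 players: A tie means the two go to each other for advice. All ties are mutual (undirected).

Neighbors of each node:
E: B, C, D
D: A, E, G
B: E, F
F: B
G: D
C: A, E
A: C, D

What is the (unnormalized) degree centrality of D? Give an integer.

3

D is directly tied to A, E, and G. That is 3 neighbors, so the degree of D is 3.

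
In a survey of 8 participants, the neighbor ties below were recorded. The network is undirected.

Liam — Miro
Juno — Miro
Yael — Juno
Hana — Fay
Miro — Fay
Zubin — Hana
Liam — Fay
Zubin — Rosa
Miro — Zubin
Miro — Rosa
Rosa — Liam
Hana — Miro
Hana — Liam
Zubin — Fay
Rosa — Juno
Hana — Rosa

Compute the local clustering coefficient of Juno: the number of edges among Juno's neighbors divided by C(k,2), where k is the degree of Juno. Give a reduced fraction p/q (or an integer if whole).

Juno's neighbors: Miro, Rosa, and Yael (k = 3).
Possible neighbor pairs: C(3,2) = 3. Edges among them: Miro–Rosa → e = 1.
Clustering(Juno) = 1/3.

1/3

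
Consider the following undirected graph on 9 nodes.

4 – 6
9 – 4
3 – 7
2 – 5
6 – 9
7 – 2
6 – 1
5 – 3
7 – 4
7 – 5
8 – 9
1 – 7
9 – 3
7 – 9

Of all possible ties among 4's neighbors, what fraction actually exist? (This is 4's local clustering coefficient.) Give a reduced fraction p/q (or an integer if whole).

2/3

4's neighbors: 6, 7, and 9 (k = 3).
Possible neighbor pairs: C(3,2) = 3. Edges among them: 6–9, 7–9 → e = 2.
Clustering(4) = 2/3.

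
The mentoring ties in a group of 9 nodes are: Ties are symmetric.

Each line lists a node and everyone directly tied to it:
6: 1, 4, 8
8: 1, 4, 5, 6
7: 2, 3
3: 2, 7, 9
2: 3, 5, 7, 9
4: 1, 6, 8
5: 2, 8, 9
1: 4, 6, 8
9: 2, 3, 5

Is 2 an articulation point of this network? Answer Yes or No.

No

Even without 2, every remaining node can still reach every other (the residual graph is connected), so 2 is not a cut vertex.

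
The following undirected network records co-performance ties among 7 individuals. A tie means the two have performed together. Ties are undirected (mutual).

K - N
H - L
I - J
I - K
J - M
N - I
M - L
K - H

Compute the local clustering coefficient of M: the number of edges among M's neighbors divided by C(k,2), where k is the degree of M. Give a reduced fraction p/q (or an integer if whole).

M's neighbors: J and L (k = 2).
Possible neighbor pairs: C(2,2) = 1. Edges among them: none → e = 0.
Clustering(M) = 0/1.

0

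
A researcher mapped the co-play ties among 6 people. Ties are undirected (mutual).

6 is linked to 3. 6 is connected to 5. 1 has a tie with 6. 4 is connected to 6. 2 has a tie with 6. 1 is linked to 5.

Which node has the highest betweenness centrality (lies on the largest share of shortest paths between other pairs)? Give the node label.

6

Unnormalized betweenness of each node: 1:0, 2:0, 3:0, 4:0, 5:0, 6:9.
6 has the largest value, 9, making it the main broker — the node through which the most shortest paths run.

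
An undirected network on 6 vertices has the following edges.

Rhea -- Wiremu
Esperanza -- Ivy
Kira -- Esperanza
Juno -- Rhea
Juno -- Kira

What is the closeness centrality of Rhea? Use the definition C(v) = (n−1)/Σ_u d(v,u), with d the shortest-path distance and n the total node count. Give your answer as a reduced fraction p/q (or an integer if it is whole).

5/11

Distances from Rhea: Esperanza:3, Ivy:4, Juno:1, Kira:2, Wiremu:1. Sum = 11.
n = 6, so closeness = 5/11.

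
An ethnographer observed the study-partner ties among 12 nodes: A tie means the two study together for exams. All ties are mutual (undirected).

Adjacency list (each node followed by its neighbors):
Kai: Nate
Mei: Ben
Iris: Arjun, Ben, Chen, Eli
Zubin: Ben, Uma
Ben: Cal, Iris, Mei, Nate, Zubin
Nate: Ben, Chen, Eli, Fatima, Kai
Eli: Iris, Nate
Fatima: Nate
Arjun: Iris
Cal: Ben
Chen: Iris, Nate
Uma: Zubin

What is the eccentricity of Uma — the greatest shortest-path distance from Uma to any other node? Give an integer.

Distances from Uma: Arjun:4, Ben:2, Cal:3, Chen:4, Eli:4, Fatima:4, Iris:3, Kai:4, Mei:3, Nate:3, Zubin:1.
The largest is 4 (to Arjun, Chen, Eli, Kai, and Fatima), so the eccentricity of Uma is 4.

4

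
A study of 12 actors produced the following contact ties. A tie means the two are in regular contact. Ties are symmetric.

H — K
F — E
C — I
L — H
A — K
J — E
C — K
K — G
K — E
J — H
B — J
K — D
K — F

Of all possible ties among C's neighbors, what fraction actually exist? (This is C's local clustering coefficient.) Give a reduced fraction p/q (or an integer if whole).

C's neighbors: I and K (k = 2).
Possible neighbor pairs: C(2,2) = 1. Edges among them: none → e = 0.
Clustering(C) = 0/1.

0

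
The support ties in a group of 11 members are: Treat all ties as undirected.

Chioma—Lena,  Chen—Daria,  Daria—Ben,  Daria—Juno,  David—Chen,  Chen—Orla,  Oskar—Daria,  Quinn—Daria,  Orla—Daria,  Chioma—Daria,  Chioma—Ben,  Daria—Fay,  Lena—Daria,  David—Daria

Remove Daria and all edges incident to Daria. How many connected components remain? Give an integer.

6

Without Daria, the remaining ties split the others into: {Chen, David, Orla}; {Ben, Chioma, Lena}; {Quinn}; {Fay}; {Oskar}; {Juno}.
That's 6 separate components.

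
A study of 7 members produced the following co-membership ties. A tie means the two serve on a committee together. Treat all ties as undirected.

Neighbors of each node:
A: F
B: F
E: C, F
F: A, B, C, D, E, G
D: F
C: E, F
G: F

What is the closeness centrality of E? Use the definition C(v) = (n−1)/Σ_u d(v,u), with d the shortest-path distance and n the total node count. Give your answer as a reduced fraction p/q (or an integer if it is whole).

3/5

Distances from E: A:2, B:2, C:1, D:2, F:1, G:2. Sum = 10.
n = 7, so closeness = 6/10 = 3/5.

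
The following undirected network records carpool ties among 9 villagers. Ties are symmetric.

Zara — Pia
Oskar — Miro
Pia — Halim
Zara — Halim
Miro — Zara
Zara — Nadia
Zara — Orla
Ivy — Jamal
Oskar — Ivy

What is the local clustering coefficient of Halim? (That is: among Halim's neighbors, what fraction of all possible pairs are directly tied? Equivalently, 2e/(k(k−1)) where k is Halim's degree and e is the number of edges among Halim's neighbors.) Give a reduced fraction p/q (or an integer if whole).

1

Halim's neighbors: Pia and Zara (k = 2).
Possible neighbor pairs: C(2,2) = 1. Edges among them: Pia–Zara → e = 1.
Clustering(Halim) = 1/1.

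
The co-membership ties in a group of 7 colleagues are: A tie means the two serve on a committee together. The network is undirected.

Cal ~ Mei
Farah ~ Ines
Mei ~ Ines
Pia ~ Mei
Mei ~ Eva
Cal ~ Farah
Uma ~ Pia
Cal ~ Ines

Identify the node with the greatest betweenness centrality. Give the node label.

Mei

Unnormalized betweenness of each node: Cal:2, Eva:0, Farah:0, Ines:2, Mei:11, Pia:5, Uma:0.
Mei has the largest value, 11, making it the main broker — the node through which the most shortest paths run.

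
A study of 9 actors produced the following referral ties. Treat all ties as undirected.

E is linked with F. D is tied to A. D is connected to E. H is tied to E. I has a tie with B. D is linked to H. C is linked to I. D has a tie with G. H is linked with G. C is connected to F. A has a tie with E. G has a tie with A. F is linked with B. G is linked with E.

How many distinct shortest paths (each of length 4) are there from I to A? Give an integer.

The shortest distance is 4. The length-4 paths are: I–C–F–E–A; I–B–F–E–A.
That gives 2 distinct shortest paths.

2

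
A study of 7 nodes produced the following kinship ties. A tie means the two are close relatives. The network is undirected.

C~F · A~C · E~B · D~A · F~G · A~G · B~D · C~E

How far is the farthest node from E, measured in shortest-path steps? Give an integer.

3

Distances from E: A:2, B:1, C:1, D:2, F:2, G:3.
The largest is 3 (to G), so the eccentricity of E is 3.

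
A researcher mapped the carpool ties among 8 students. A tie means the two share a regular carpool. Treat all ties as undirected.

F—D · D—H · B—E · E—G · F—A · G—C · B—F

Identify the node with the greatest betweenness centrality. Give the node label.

Unnormalized betweenness of each node: A:0, B:12, C:0, D:6, E:10, F:14, G:6, H:0.
F has the largest value, 14, making it the main broker — the node through which the most shortest paths run.

F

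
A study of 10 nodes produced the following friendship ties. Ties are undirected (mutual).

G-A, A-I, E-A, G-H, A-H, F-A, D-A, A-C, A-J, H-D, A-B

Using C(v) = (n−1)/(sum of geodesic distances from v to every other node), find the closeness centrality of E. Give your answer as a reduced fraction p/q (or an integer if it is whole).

Distances from E: A:1, B:2, C:2, D:2, F:2, G:2, H:2, I:2, J:2. Sum = 17.
n = 10, so closeness = 9/17.

9/17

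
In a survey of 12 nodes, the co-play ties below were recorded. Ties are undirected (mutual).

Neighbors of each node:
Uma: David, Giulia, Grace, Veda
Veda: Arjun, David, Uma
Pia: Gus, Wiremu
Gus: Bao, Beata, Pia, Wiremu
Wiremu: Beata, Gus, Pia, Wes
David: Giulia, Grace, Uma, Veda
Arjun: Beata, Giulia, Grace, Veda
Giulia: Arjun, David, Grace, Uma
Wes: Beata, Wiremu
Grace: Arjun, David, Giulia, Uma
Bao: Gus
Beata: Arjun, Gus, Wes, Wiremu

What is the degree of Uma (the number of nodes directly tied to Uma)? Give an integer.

Uma is directly tied to David, Giulia, Grace, and Veda. That is 4 neighbors, so the degree of Uma is 4.

4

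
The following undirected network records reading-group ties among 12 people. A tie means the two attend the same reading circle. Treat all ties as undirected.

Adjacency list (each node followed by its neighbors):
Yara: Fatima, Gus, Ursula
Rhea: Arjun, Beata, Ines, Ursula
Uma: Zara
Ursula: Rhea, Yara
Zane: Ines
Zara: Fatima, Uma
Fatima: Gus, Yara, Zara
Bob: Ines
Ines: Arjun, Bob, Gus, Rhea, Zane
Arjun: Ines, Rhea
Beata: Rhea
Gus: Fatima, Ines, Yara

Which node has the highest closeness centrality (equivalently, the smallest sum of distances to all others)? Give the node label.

Ines

Farness (sum of distances to all others) for each node — Arjun:27, Beata:34, Bob:30, Fatima:25, Gus:21, Ines:20, Rhea:24, Uma:43, Ursula:25, Yara:24, Zane:30, Zara:33.
The smallest farness is 20, for Ines, so Ines has the highest closeness.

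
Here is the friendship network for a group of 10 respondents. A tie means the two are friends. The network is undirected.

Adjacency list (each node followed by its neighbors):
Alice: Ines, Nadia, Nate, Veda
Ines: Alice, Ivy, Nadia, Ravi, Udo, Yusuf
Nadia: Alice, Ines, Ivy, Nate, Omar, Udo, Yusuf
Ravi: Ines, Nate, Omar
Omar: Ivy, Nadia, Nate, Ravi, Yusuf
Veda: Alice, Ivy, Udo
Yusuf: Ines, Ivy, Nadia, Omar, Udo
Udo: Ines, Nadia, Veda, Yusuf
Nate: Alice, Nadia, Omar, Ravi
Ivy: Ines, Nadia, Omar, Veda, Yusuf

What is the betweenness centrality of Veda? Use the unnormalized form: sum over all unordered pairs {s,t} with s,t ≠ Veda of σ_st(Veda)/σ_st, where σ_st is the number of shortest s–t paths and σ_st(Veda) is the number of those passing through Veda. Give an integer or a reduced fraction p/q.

Pairs whose geodesics pass through Veda — Alice–Ivy: 1/3; Alice–Udo: 1/3; Ivy–Udo: 1/4.
All other pairs contribute 0.
Summing the contributions gives betweenness(Veda) = 11/12.

11/12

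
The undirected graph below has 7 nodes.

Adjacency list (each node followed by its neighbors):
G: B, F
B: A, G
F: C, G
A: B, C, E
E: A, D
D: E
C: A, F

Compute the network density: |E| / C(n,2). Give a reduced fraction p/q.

There are 7 edges and 7 nodes, so the maximum possible is C(7,2) = 21.
Density = 7/21 = 1/3.

1/3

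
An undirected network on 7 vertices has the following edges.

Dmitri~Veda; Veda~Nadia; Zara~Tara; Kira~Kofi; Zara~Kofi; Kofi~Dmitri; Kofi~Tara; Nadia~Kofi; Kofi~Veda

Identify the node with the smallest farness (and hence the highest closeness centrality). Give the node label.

Kofi

Farness (sum of distances to all others) for each node — Dmitri:10, Kira:11, Kofi:6, Nadia:10, Tara:10, Veda:9, Zara:10.
The smallest farness is 6, for Kofi, so Kofi has the highest closeness.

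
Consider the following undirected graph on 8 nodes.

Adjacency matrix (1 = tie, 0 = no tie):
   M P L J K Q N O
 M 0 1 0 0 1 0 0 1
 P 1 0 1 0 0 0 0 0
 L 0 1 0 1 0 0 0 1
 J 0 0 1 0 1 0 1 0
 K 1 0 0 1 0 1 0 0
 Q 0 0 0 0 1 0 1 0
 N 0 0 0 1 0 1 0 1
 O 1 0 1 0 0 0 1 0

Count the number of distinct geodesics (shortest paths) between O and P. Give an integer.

2

The shortest distance is 2. The length-2 paths are: O–M–P; O–L–P.
That gives 2 distinct shortest paths.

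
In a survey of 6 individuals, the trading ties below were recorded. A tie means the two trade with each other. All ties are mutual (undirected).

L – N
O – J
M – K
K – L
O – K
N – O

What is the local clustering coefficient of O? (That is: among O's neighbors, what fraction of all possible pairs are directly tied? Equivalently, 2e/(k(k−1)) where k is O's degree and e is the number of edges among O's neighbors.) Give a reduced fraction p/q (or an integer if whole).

0

O's neighbors: J, K, and N (k = 3).
Possible neighbor pairs: C(3,2) = 3. Edges among them: none → e = 0.
Clustering(O) = 0/3 = 0.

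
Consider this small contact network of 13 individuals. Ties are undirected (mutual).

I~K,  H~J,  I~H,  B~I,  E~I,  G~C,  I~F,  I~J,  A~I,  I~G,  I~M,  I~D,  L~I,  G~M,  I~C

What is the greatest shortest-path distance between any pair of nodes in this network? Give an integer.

Eccentricity of each node (its greatest distance to any other): A:2, B:2, C:2, D:2, E:2, F:2, G:2, H:2, I:1, J:2, K:2, L:2, M:2.
The maximum eccentricity is 2, realized for instance by the pair F–E via F – I – E. So the diameter is 2.

2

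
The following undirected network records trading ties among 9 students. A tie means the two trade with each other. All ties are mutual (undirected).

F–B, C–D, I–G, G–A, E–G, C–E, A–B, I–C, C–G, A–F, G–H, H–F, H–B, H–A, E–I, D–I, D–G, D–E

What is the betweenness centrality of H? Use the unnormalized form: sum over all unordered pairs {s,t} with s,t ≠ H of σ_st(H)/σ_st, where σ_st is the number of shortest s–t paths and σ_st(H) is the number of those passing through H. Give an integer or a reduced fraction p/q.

5

Pairs whose geodesics pass through H — E–F: 1/2; E–B: 1/2; I–F: 1/2; I–B: 1/2; D–F: 1/2; D–B: 1/2; C–F: 1/2; C–B: 1/2; G–F: 1/2; G–B: 1/2.
All other pairs contribute 0.
Summing the contributions gives betweenness(H) = 5.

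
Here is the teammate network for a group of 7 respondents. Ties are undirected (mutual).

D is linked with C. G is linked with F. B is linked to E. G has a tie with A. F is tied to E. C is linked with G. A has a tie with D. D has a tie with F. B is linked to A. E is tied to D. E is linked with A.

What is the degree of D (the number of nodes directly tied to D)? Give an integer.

4

D is directly tied to A, C, E, and F. That is 4 neighbors, so the degree of D is 4.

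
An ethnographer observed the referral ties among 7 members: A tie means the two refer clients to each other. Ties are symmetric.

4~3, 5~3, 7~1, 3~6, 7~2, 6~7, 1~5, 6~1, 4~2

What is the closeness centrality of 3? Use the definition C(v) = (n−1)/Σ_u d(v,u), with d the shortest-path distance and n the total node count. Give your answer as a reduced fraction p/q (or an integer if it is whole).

Distances from 3: 1:2, 2:2, 4:1, 5:1, 6:1, 7:2. Sum = 9.
n = 7, so closeness = 6/9 = 2/3.

2/3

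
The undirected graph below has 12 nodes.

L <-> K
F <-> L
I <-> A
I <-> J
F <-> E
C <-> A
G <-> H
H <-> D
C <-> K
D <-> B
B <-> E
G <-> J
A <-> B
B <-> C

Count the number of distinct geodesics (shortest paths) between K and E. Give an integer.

2

The shortest distance is 3. The length-3 paths are: K–C–B–E; K–L–F–E.
That gives 2 distinct shortest paths.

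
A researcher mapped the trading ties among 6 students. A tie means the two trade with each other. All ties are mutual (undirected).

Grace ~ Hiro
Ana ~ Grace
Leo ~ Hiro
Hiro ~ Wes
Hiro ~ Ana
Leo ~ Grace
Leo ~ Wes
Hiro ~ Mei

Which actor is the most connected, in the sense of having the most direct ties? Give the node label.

Hiro

Degrees — Ana:2, Grace:3, Hiro:5, Leo:3, Mei:1, Wes:2.
The maximum is 5, attained only by Hiro.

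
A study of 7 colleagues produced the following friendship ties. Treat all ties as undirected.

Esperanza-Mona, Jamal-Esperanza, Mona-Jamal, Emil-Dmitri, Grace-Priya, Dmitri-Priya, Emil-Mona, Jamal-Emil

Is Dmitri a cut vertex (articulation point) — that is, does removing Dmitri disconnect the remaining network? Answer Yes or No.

Removing Dmitri leaves {Emil, Esperanza, Jamal, and Mona} with no path to {Grace and Priya}, so the network splits into 2 components. Dmitri is a cut vertex.

Yes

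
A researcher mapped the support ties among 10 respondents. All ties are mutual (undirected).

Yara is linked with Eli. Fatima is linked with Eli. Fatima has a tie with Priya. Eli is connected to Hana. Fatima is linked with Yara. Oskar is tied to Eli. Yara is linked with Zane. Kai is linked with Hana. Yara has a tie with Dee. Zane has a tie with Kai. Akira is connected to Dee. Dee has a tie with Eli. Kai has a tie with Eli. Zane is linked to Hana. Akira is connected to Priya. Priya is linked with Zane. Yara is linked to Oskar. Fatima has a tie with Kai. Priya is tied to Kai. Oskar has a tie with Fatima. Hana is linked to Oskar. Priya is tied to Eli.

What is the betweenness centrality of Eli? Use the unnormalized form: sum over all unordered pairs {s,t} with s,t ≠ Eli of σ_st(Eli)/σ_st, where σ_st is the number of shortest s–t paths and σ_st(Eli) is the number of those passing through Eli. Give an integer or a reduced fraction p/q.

Pairs whose geodesics pass through Eli — Oskar–Akira: 2/4; Oskar–Dee: 1/2; Oskar–Kai: 1/3; Oskar–Priya: 1/2; Akira–Hana: 2/4; Dee–Kai: 1; Dee–Fatima: 1/2; Dee–Hana: 1; Dee–Priya: 1/2; Yara–Kai: 1/3; Yara–Hana: 1/3; Yara–Priya: 1/3; Fatima–Hana: 1/3; Hana–Priya: 1/3.
All other pairs contribute 0.
Summing the contributions gives betweenness(Eli) = 7.

7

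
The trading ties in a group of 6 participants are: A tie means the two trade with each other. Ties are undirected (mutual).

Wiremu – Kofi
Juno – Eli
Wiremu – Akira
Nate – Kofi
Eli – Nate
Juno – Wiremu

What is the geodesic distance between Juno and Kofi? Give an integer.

2

One shortest route is Juno – Wiremu – Kofi, which uses 2 edges, and Juno and Kofi are not directly tied, so nothing shorter exists. So d(Juno,Kofi) = 2.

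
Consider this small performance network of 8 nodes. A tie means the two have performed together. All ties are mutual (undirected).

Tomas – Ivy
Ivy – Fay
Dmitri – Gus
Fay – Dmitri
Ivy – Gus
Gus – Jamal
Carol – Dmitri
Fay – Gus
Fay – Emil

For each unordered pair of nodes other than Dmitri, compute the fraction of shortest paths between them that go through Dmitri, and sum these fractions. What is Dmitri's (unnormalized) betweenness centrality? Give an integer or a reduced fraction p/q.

6

Pairs whose geodesics pass through Dmitri — Fay–Carol: 1; Gus–Carol: 1; Tomas–Carol: 2/2; Carol–Jamal: 1; Carol–Emil: 1; Carol–Ivy: 2/2.
All other pairs contribute 0.
Summing the contributions gives betweenness(Dmitri) = 6.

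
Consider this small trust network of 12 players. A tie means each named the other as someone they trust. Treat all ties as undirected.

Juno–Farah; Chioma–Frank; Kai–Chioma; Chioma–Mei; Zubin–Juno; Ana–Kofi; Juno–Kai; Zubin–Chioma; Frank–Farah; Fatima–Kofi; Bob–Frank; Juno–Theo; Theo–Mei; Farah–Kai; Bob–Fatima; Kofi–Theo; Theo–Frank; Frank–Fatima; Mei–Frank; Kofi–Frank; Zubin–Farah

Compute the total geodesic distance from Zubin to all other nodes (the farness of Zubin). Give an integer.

24

Distances from Zubin: Ana:4, Bob:3, Chioma:1, Farah:1, Fatima:3, Frank:2, Juno:1, Kai:2, Kofi:3, Mei:2, Theo:2.
Sum = 4 + 3 + 1 + 1 + 3 + 2 + 1 + 2 + 3 + 2 + 2 = 24.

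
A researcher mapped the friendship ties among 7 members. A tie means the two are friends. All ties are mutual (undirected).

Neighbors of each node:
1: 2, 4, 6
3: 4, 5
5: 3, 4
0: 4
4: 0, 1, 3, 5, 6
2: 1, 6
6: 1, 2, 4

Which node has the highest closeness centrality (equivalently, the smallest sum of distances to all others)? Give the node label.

4

Farness (sum of distances to all others) for each node — 0:12, 1:9, 2:13, 3:11, 4:7, 5:11, 6:9.
The smallest farness is 7, for 4, so 4 has the highest closeness.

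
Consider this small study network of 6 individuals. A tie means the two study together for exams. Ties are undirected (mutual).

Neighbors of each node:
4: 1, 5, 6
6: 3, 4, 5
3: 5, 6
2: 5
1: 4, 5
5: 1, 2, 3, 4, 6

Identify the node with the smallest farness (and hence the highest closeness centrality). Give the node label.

5

Farness (sum of distances to all others) for each node — 1:8, 2:9, 3:8, 4:7, 5:5, 6:7.
The smallest farness is 5, for 5, so 5 has the highest closeness.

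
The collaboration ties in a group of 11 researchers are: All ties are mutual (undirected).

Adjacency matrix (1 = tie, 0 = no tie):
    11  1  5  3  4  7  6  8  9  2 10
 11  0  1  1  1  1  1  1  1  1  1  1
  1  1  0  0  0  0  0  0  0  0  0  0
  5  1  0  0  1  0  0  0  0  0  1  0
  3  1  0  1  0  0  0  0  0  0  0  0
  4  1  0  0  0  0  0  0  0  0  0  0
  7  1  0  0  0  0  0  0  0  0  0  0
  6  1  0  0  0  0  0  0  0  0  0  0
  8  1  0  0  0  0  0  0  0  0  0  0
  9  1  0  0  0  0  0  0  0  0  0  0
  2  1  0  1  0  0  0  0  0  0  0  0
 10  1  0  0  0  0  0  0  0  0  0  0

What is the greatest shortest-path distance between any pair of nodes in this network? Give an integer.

2

Eccentricity of each node (its greatest distance to any other): 1:2, 2:2, 3:2, 4:2, 5:2, 6:2, 7:2, 8:2, 9:2, 10:2, 11:1.
The maximum eccentricity is 2, realized for instance by the pair 1–5 via 1 – 11 – 5. So the diameter is 2.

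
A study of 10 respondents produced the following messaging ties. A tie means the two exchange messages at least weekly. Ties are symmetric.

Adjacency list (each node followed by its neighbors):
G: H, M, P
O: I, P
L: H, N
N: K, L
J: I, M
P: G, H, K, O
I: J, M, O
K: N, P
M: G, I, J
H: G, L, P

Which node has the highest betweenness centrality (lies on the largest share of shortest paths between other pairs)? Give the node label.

Unnormalized betweenness of each node: G:29/3, H:22/3, I:10/3, J:0, K:14/3, L:7/3, M:20/3, N:1, O:16/3, P:41/3.
P has the largest value, 41/3, making it the main broker — the node through which the most shortest paths run.

P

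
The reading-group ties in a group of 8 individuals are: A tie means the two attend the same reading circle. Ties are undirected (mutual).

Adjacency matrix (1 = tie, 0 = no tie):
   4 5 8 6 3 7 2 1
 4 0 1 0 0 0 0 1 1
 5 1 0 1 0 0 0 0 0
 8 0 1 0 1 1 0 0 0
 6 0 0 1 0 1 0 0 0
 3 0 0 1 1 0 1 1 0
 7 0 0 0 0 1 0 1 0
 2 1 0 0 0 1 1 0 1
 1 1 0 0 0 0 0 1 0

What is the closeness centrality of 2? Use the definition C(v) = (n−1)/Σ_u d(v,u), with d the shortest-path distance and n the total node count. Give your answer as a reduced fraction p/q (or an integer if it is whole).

Distances from 2: 1:1, 3:1, 4:1, 5:2, 6:2, 7:1, 8:2. Sum = 10.
n = 8, so closeness = 7/10.

7/10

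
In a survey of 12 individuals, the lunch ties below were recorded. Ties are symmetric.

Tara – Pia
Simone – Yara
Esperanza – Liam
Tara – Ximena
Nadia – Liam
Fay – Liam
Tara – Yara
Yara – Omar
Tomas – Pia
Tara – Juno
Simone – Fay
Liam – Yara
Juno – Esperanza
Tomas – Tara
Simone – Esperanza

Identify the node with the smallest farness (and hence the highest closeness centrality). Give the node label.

Farness (sum of distances to all others) for each node — Esperanza:23, Fay:29, Juno:23, Liam:21, Nadia:31, Omar:28, Pia:28, Simone:23, Tara:19, Tomas:28, Ximena:29, Yara:18.
The smallest farness is 18, for Yara, so Yara has the highest closeness.

Yara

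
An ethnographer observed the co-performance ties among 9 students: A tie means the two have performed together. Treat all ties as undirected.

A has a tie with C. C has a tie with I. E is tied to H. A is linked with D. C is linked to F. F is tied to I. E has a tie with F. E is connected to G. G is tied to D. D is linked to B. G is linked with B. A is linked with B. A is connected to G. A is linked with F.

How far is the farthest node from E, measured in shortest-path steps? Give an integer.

Distances from E: A:2, B:2, C:2, D:2, F:1, G:1, H:1, I:2.
The largest is 2 (to C, A, I, D, and B), so the eccentricity of E is 2.

2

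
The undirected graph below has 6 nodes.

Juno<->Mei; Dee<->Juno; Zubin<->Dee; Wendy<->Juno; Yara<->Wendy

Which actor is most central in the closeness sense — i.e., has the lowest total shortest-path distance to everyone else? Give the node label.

Juno

Farness (sum of distances to all others) for each node — Dee:9, Juno:7, Mei:11, Wendy:9, Yara:13, Zubin:13.
The smallest farness is 7, for Juno, so Juno has the highest closeness.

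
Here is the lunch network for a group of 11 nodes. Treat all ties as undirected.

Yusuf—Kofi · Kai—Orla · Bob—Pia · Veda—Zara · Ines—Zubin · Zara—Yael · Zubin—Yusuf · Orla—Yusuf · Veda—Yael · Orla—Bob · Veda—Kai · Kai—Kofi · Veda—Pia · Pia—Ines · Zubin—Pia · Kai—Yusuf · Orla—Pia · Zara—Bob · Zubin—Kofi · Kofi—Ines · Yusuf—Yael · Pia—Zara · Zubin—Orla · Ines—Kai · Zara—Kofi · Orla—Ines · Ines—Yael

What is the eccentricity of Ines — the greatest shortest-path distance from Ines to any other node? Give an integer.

Distances from Ines: Bob:2, Kai:1, Kofi:1, Orla:1, Pia:1, Veda:2, Yael:1, Yusuf:2, Zara:2, Zubin:1.
The largest is 2 (to Yusuf, Zara, Veda, and Bob), so the eccentricity of Ines is 2.

2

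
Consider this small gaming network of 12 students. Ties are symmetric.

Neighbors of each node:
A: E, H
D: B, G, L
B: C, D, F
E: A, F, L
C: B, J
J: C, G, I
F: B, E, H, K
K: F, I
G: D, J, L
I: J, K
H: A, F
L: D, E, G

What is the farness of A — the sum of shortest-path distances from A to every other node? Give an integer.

30

Distances from A: B:3, C:4, D:3, E:1, F:2, G:3, H:1, I:4, J:4, K:3, L:2.
Sum = 3 + 4 + 3 + 1 + 2 + 3 + 1 + 4 + 4 + 3 + 2 = 30.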